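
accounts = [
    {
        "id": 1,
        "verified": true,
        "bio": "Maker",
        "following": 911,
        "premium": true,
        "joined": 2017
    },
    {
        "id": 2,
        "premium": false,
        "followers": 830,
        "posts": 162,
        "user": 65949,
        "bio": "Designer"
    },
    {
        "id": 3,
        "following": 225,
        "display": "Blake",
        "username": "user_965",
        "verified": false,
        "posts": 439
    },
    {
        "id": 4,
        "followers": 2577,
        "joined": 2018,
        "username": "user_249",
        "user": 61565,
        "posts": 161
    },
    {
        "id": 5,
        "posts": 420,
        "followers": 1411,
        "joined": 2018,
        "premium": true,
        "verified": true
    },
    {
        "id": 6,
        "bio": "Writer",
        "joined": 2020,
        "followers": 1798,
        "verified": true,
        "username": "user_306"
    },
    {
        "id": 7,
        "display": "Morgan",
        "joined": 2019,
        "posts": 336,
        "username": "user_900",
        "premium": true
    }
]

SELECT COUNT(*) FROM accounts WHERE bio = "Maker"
1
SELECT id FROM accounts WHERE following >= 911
[1]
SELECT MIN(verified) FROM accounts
False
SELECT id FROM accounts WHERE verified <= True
[1, 3, 5, 6]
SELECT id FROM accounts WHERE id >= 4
[4, 5, 6, 7]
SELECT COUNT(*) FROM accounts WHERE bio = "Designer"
1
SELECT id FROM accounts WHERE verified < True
[3]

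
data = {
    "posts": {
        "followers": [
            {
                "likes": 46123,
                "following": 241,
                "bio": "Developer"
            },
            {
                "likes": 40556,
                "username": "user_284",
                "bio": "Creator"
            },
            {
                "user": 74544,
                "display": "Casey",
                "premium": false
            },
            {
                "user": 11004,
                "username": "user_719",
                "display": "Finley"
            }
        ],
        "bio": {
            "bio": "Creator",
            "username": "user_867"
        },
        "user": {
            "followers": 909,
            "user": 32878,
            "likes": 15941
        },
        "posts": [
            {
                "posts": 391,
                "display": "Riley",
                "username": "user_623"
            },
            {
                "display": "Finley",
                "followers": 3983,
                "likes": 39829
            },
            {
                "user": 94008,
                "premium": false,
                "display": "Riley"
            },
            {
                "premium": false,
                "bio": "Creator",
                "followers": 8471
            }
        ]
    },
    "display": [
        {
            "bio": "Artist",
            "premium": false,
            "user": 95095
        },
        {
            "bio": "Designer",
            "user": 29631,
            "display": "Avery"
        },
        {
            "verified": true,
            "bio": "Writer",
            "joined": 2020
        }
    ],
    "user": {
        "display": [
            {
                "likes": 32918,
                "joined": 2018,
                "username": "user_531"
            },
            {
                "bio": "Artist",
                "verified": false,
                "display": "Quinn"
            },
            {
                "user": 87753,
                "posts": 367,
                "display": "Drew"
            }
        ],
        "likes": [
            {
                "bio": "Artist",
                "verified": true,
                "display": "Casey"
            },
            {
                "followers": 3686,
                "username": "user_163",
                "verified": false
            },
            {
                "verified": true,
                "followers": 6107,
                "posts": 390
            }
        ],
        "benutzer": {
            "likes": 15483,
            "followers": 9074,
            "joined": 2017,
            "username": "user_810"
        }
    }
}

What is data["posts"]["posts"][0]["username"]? "user_623"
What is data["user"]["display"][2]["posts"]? 367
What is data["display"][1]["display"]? "Avery"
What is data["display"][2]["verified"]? True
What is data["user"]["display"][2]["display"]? "Drew"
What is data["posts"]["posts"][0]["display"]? "Riley"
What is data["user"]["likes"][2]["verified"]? True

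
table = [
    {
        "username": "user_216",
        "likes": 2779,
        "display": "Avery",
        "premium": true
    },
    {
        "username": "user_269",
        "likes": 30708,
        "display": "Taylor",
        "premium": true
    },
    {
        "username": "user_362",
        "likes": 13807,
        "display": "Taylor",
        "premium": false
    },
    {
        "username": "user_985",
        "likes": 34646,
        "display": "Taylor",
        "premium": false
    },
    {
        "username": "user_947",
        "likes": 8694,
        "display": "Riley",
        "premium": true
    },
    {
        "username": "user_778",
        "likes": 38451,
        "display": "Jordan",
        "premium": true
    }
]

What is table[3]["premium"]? False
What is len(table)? 6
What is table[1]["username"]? "user_269"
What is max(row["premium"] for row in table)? True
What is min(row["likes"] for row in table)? 2779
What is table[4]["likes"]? 8694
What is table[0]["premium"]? True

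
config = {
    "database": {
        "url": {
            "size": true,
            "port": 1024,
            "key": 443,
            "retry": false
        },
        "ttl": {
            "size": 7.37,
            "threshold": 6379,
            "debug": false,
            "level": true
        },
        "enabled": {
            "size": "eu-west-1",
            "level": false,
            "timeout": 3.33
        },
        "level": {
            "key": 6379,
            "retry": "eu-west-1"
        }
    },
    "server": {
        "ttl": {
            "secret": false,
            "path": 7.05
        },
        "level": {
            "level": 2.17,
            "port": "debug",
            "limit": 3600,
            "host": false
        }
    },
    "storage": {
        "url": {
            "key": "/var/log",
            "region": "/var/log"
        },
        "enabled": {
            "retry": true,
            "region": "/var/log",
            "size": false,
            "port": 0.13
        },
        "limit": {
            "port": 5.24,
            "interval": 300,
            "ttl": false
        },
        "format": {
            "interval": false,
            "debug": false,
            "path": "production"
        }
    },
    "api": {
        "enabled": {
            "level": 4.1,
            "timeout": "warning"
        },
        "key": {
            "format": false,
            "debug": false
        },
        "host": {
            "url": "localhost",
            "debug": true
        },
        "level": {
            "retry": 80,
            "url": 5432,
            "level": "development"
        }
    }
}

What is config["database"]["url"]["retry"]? False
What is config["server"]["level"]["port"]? "debug"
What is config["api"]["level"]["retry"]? 80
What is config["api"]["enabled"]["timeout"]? "warning"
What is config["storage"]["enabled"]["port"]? 0.13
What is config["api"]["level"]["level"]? "development"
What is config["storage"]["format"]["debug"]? False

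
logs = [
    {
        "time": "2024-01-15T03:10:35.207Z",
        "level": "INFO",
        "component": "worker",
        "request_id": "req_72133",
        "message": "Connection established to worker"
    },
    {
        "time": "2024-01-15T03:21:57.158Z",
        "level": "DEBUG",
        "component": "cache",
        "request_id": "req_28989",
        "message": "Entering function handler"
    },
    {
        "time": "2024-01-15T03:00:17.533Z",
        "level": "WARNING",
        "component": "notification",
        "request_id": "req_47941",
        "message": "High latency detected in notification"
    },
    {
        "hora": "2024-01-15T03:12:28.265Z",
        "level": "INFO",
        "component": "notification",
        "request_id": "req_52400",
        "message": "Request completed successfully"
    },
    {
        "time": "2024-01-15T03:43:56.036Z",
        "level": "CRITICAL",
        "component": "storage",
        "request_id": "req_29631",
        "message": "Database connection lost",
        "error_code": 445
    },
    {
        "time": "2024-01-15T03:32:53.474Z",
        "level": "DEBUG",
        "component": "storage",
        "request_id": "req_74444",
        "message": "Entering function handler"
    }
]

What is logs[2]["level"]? "WARNING"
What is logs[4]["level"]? "CRITICAL"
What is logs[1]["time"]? "2024-01-15T03:21:57.158Z"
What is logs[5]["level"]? "DEBUG"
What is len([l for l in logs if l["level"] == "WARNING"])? 1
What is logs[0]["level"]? "INFO"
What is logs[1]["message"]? "Entering function handler"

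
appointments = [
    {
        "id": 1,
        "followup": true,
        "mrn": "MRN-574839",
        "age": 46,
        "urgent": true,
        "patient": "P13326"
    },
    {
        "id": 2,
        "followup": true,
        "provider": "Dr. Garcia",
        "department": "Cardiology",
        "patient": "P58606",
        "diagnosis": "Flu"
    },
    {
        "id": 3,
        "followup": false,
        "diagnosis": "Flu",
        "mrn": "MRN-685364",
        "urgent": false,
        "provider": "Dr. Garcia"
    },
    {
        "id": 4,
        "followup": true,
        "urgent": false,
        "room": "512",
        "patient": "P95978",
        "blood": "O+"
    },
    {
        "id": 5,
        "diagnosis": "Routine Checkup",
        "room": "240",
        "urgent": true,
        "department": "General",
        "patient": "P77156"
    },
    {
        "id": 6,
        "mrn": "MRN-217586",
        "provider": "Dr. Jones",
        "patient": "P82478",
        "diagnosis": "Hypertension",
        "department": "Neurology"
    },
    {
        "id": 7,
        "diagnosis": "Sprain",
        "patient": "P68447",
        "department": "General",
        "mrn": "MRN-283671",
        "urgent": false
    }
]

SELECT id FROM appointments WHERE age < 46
[]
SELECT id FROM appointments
[1, 2, 3, 4, 5, 6, 7]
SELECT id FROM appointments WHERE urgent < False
[]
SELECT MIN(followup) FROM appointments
False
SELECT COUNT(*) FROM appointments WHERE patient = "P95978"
1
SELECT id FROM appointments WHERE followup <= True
[1, 2, 3, 4]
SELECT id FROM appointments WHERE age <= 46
[1]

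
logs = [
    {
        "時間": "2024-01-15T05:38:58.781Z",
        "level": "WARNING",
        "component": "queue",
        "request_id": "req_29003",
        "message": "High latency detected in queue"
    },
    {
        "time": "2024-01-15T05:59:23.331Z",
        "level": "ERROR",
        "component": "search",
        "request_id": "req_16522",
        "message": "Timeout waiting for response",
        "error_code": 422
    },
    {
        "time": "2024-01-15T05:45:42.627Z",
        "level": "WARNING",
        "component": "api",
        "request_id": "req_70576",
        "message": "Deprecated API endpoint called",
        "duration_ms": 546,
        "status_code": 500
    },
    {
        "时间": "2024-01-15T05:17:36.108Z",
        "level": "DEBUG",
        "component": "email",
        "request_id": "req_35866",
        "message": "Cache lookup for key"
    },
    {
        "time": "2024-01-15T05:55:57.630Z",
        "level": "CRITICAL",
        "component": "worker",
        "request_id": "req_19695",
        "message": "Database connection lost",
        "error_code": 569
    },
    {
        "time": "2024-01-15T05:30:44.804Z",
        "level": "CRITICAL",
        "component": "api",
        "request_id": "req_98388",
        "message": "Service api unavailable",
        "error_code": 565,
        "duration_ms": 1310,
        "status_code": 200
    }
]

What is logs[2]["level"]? "WARNING"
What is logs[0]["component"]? "queue"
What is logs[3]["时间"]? "2024-01-15T05:17:36.108Z"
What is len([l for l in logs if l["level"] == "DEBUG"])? 1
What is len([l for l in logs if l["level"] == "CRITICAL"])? 2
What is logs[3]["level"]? "DEBUG"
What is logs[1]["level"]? "ERROR"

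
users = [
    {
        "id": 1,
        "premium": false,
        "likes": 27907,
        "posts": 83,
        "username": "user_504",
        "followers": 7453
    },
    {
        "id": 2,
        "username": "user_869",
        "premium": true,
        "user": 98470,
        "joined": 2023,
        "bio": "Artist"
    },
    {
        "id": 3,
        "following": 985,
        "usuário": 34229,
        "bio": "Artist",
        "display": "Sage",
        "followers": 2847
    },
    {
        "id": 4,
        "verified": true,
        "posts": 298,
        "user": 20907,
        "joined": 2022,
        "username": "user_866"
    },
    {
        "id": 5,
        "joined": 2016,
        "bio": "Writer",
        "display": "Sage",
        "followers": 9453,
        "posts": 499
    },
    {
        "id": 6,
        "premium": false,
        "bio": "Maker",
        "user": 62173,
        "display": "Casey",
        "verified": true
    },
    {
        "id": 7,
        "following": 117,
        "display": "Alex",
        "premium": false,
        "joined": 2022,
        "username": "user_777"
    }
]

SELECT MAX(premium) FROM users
True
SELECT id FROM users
[1, 2, 3, 4, 5, 6, 7]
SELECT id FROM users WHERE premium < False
[]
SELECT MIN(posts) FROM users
83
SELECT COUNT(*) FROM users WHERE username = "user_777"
1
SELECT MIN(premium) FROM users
False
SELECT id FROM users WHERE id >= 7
[7]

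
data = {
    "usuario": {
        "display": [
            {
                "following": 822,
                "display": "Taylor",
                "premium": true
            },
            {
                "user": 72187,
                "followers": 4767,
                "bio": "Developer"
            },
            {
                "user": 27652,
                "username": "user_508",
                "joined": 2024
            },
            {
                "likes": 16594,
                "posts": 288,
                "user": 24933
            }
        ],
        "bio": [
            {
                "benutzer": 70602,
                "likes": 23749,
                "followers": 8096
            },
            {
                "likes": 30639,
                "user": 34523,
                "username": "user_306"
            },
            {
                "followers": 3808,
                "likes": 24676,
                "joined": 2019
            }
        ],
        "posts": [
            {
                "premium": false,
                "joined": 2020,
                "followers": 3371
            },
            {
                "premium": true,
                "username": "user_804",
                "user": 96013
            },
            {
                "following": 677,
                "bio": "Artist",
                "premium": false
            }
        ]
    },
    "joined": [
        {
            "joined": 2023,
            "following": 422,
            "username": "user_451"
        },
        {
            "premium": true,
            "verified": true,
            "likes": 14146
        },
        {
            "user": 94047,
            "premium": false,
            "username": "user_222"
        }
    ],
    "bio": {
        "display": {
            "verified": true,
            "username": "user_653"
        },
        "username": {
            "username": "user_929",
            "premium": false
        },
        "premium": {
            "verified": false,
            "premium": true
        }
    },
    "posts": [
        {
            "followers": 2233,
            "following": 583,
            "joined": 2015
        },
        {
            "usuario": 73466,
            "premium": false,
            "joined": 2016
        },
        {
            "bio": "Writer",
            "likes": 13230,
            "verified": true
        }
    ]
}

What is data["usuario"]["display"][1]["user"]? 72187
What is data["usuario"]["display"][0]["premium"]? True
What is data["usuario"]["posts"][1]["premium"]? True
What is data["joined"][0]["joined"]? 2023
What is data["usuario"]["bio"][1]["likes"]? 30639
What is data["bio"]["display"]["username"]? "user_653"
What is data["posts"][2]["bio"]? "Writer"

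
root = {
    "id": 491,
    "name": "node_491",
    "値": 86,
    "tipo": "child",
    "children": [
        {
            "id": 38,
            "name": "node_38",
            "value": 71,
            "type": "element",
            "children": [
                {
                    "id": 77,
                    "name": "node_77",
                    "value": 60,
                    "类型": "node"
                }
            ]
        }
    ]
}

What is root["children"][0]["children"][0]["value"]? 60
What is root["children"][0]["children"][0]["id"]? 77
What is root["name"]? "node_491"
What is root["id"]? 491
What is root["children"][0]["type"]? "element"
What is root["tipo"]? "child"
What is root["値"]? 86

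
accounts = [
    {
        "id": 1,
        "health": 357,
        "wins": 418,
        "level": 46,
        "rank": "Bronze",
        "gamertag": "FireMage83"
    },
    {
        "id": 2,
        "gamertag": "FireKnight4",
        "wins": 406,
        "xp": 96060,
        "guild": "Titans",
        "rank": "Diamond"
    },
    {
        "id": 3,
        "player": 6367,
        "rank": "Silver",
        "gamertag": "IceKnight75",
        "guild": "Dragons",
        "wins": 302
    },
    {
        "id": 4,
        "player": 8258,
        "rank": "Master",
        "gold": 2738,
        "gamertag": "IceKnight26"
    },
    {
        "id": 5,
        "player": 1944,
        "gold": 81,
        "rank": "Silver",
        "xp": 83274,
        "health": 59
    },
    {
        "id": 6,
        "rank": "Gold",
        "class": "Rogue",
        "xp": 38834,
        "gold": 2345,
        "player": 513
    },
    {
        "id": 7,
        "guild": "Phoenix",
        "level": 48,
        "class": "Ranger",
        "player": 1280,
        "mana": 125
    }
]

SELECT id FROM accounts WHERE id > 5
[6, 7]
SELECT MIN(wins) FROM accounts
302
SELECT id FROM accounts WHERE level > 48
[]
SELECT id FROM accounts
[1, 2, 3, 4, 5, 6, 7]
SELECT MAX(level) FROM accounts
48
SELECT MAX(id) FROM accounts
7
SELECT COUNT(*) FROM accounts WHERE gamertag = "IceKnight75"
1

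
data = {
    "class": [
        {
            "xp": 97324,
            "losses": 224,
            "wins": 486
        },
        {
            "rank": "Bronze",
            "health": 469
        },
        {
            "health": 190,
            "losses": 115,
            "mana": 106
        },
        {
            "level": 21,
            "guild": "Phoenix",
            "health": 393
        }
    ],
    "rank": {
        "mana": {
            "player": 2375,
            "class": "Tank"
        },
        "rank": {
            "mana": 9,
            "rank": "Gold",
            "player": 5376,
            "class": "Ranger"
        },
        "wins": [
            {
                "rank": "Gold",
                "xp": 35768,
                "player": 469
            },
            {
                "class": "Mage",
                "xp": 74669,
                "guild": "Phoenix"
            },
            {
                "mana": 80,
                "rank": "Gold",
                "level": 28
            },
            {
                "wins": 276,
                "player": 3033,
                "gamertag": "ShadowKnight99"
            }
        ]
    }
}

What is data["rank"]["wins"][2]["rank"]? "Gold"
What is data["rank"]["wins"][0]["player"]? 469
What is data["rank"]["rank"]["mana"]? 9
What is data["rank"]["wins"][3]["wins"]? 276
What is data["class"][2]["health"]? 190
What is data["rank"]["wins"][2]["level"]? 28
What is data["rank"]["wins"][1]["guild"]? "Phoenix"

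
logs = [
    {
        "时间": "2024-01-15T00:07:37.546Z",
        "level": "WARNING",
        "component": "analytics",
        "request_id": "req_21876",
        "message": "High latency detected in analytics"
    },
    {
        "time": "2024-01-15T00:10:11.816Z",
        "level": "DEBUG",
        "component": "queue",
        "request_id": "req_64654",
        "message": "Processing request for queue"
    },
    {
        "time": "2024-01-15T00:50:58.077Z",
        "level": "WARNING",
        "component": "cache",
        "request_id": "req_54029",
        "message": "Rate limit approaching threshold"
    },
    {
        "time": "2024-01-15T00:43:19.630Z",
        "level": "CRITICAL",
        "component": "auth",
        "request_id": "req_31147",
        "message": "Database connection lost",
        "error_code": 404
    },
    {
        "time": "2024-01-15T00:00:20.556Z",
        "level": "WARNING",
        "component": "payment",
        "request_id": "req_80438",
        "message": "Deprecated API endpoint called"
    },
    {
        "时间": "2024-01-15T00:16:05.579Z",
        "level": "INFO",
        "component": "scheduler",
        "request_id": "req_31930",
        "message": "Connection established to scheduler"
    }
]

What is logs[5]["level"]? "INFO"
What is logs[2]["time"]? "2024-01-15T00:50:58.077Z"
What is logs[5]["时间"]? "2024-01-15T00:16:05.579Z"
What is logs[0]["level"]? "WARNING"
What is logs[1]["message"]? "Processing request for queue"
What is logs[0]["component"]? "analytics"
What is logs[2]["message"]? "Rate limit approaching threshold"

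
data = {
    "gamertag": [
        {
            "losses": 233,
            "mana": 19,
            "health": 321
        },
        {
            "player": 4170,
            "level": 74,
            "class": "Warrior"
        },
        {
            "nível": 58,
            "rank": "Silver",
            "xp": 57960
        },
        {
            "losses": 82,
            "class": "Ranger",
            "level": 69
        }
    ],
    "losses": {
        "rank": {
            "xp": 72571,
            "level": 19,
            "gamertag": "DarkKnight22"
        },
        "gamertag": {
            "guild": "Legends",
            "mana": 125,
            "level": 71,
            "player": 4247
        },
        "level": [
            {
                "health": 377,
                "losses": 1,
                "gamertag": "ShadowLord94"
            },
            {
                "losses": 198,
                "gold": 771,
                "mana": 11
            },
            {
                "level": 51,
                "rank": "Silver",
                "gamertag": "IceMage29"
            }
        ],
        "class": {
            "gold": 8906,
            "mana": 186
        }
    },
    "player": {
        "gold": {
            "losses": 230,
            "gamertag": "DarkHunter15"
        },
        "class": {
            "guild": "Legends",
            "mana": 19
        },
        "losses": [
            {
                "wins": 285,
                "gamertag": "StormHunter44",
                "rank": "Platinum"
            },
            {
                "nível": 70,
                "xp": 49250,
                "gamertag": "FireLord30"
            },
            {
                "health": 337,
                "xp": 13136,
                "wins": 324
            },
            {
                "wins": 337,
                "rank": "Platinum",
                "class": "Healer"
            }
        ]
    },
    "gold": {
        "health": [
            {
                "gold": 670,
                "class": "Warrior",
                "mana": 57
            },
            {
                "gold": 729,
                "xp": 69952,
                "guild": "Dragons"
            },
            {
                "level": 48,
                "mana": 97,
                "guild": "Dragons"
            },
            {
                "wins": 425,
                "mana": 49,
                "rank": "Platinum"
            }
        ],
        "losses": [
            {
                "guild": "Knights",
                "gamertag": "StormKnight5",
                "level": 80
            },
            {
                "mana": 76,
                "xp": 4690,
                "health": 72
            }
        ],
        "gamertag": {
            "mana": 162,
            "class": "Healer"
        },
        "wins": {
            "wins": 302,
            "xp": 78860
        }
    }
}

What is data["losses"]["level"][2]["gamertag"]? "IceMage29"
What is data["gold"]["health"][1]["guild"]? "Dragons"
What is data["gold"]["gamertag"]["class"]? "Healer"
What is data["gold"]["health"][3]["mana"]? 49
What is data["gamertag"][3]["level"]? 69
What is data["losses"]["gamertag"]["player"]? 4247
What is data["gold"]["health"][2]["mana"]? 97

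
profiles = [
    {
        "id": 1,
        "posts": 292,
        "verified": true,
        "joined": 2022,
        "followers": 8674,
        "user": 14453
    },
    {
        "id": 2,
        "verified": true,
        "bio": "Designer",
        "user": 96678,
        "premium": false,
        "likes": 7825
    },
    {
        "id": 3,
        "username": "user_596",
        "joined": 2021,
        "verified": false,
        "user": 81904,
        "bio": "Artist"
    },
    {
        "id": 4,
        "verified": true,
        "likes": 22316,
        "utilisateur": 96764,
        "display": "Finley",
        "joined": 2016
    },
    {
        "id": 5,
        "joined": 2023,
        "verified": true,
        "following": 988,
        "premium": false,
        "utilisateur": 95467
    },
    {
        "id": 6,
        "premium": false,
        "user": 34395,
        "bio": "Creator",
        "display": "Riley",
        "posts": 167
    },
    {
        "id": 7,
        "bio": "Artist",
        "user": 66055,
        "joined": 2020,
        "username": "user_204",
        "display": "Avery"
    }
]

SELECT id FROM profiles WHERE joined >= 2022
[1, 5]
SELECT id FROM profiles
[1, 2, 3, 4, 5, 6, 7]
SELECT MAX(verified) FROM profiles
True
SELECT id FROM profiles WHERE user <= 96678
[1, 2, 3, 6, 7]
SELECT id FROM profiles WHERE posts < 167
[]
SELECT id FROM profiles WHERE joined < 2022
[3, 4, 7]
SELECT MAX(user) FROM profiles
96678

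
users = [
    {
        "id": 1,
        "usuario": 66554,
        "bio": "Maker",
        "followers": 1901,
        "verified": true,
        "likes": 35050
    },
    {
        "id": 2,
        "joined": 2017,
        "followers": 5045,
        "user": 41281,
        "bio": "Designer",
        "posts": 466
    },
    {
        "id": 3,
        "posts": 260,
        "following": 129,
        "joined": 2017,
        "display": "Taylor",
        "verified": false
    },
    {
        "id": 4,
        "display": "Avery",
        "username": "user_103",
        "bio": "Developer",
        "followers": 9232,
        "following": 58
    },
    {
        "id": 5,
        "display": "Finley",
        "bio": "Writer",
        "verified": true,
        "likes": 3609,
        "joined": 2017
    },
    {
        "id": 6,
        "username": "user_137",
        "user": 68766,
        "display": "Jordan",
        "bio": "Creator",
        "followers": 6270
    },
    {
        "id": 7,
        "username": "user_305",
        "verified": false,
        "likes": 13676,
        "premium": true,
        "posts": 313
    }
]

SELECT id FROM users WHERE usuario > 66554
[]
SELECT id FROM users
[1, 2, 3, 4, 5, 6, 7]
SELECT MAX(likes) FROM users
35050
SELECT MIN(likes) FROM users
3609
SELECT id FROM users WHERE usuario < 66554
[]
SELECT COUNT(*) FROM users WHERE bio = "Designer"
1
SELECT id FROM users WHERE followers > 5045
[4, 6]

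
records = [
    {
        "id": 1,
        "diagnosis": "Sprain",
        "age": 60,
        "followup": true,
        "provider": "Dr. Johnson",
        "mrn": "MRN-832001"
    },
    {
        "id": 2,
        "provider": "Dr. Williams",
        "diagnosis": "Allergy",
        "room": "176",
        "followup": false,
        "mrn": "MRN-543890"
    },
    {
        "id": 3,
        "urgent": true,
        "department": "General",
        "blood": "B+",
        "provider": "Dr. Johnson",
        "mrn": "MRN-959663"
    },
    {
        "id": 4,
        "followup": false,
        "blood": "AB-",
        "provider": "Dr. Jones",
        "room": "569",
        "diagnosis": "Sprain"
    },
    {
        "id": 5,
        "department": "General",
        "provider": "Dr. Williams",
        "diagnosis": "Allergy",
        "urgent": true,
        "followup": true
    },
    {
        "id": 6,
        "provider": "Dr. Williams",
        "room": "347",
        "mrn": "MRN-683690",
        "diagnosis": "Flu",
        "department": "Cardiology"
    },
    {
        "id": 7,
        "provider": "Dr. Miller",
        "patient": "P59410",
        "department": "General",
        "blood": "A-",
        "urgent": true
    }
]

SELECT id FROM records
[1, 2, 3, 4, 5, 6, 7]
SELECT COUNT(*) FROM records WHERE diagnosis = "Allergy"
2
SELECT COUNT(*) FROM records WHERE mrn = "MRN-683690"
1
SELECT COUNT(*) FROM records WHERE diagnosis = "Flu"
1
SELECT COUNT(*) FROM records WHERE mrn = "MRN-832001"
1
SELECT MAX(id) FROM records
7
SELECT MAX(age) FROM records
60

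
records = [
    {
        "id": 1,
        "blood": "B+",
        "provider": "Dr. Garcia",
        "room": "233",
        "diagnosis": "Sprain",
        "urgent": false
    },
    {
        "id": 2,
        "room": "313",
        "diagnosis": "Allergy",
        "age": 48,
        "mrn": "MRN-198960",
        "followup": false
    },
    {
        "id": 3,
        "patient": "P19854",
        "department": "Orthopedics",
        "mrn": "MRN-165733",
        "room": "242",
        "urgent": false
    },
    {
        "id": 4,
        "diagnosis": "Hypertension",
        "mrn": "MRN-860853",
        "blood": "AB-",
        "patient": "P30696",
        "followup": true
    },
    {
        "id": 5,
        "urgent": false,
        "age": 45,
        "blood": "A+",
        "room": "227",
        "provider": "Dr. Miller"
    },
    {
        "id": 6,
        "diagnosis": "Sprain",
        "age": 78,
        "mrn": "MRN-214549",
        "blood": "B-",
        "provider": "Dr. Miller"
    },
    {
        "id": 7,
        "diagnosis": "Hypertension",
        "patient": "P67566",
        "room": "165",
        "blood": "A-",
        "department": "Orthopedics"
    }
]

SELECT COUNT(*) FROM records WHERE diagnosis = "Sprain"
2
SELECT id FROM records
[1, 2, 3, 4, 5, 6, 7]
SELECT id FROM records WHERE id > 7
[]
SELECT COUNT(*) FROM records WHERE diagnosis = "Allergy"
1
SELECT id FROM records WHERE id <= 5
[1, 2, 3, 4, 5]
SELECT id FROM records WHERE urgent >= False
[1, 3, 5]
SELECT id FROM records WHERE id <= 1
[1]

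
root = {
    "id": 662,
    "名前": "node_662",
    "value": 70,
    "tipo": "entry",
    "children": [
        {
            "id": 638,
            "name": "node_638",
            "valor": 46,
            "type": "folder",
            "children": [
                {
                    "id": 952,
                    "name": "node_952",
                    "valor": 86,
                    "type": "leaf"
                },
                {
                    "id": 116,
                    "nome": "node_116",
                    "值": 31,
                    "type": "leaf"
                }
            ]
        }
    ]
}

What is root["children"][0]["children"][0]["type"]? "leaf"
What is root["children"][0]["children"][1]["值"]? 31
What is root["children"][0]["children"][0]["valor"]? 86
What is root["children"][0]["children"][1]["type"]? "leaf"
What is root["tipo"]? "entry"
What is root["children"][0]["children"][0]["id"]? 952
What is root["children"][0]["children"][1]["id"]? 116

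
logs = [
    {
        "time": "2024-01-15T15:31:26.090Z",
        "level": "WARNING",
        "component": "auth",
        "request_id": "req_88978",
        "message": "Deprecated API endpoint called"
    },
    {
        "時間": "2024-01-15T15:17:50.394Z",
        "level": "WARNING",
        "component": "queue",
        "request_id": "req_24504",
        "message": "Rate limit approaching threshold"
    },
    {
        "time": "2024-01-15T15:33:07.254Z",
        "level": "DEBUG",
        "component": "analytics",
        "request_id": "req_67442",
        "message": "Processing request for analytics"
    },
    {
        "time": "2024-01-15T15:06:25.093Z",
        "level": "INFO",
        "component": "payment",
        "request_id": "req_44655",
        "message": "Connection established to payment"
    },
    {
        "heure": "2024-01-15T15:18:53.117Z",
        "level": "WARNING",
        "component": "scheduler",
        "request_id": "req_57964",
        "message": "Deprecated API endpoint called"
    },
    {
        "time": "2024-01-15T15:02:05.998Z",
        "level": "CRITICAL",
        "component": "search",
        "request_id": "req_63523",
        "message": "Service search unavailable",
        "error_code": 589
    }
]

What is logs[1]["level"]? "WARNING"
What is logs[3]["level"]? "INFO"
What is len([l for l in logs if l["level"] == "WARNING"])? 3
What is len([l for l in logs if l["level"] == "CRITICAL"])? 1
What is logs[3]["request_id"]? "req_44655"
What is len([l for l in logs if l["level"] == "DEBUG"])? 1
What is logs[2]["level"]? "DEBUG"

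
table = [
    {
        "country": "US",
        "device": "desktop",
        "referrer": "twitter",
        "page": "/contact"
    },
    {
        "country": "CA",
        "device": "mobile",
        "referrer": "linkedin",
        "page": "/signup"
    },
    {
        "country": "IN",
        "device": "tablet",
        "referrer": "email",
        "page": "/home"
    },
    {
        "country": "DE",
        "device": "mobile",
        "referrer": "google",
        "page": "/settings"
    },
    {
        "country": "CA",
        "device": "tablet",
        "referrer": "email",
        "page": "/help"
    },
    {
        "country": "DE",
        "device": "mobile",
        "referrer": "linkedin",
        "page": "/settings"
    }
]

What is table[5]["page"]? "/settings"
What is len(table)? 6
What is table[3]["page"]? "/settings"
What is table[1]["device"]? "mobile"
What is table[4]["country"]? "CA"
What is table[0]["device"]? "desktop"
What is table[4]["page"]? "/help"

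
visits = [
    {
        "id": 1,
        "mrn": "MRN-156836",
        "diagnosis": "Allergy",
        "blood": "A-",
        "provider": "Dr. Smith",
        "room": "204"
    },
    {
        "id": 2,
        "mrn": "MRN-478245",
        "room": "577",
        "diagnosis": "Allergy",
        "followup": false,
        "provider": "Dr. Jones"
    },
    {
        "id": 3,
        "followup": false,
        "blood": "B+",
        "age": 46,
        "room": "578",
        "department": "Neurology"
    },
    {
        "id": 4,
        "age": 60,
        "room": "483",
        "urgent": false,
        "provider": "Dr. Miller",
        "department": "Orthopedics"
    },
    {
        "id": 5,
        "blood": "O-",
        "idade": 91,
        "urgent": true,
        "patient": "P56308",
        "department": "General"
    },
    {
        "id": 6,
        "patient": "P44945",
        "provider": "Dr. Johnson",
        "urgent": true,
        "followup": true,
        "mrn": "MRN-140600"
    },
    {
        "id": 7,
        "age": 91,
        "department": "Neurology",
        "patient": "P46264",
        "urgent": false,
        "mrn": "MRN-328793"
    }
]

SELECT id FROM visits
[1, 2, 3, 4, 5, 6, 7]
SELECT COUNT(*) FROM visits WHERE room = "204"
1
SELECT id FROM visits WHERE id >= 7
[7]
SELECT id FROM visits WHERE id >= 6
[6, 7]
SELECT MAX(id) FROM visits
7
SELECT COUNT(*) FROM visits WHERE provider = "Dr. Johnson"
1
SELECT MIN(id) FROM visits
1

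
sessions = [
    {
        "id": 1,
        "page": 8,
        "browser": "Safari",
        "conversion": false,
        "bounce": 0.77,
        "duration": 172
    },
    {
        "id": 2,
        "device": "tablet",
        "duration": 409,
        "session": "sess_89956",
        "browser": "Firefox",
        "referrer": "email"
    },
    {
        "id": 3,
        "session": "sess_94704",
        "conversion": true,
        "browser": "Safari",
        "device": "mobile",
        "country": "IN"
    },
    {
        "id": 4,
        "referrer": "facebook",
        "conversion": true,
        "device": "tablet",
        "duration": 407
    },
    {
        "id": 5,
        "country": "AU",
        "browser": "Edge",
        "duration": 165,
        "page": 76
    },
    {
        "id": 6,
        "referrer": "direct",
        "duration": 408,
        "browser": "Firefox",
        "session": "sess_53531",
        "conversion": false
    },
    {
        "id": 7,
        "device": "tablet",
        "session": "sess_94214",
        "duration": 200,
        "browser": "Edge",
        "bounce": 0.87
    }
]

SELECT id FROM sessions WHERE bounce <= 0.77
[1]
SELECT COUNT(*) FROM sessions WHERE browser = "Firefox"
2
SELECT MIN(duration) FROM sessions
165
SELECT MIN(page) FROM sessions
8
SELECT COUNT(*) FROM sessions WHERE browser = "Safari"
2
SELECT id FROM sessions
[1, 2, 3, 4, 5, 6, 7]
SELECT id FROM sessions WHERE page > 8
[5]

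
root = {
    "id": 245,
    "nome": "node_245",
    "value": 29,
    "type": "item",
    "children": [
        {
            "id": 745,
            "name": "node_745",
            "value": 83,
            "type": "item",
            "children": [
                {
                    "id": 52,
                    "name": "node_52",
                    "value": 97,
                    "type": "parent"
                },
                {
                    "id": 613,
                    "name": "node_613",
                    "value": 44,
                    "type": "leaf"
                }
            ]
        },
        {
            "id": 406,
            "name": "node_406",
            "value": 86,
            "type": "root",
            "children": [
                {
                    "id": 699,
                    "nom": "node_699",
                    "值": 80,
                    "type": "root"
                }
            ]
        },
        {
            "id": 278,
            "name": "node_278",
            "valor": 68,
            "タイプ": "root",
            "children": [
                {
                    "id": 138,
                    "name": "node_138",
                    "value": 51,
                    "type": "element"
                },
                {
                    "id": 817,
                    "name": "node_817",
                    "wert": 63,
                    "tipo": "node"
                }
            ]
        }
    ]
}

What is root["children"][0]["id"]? 745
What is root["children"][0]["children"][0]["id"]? 52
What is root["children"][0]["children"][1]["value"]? 44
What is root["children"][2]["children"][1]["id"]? 817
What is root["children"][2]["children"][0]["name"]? "node_138"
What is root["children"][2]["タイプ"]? "root"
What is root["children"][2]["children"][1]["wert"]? 63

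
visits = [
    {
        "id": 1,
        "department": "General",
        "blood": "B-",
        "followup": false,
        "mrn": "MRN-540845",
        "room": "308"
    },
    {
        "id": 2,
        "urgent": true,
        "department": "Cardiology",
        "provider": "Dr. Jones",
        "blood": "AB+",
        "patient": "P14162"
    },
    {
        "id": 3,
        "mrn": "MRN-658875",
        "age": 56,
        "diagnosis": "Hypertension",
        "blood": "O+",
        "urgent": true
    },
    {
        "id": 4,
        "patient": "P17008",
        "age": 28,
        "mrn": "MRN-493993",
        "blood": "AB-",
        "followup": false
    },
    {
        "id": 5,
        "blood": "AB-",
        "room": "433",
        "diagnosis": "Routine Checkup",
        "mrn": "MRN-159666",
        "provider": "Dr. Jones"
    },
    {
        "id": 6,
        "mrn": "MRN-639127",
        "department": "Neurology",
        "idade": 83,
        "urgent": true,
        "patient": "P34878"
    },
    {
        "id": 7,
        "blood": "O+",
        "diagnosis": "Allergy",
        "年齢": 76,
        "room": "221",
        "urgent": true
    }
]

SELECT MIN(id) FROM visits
1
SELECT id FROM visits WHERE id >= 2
[2, 3, 4, 5, 6, 7]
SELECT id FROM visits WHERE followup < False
[]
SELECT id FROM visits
[1, 2, 3, 4, 5, 6, 7]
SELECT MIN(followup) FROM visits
False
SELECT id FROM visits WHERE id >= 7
[7]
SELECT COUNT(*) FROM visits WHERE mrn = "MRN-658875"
1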